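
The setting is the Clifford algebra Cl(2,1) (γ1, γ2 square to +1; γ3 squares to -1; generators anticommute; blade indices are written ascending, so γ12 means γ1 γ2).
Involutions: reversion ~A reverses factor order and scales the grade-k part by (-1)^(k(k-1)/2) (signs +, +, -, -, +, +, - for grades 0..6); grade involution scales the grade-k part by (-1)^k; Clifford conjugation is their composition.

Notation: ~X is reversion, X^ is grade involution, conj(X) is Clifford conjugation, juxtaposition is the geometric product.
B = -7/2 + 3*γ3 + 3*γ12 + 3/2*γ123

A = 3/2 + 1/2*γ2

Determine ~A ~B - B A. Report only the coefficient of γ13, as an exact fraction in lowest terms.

first term: -21/4 + 3/2*γ1 - 7/4*γ2 + 9/2*γ3 - 9/2*γ12 + 3/4*γ13 + 3/2*γ23 - 9/4*γ123
second term: -21/4 + 3/2*γ1 - 7/4*γ2 + 9/2*γ3 + 9/2*γ12 - 3/4*γ13 - 3/2*γ23 + 9/4*γ123
Answer: 3/2


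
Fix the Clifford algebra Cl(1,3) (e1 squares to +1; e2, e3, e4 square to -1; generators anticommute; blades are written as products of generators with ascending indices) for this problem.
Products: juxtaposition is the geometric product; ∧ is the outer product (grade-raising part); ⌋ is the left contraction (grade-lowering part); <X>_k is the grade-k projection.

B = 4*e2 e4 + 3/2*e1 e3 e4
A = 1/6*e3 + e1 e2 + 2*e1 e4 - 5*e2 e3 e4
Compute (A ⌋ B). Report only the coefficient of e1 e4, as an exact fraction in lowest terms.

step 1: -3*e3 + 1/4*e1 e4
Answer: 1/4


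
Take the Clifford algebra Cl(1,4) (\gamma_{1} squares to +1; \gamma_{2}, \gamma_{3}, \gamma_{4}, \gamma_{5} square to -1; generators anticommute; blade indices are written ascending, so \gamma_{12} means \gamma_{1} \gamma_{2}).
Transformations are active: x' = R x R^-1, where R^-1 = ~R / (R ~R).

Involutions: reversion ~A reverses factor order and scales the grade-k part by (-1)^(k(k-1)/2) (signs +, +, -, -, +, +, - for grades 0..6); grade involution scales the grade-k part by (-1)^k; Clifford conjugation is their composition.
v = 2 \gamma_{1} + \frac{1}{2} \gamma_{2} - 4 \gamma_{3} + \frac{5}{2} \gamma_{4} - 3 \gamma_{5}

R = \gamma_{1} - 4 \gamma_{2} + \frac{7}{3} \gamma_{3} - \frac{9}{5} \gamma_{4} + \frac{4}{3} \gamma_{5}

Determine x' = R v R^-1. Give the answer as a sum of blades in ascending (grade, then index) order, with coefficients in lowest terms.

~R = \gamma_{1} - 4 \gamma_{2} + \frac{7}{3} \gamma_{3} - \frac{9}{5} \gamma_{4} + \frac{4}{3} \gamma_{5}, and R ~R = -\frac{5729}{225}, so R^-1 = ~R / (-\frac{5729}{225}).
R v = \frac{131}{6} + \frac{17}{2} \gamma_{12} - \frac{26}{3} \gamma_{13} + \frac{61}{10} \gamma_{14} - \frac{17}{3} \gamma_{15} + \frac{89}{6} \gamma_{23} - \frac{91}{10} \gamma_{24} + \frac{34}{3} \gamma_{25} - \frac{41}{30} \gamma_{34} - \frac{5}{3} \gamma_{35} + \frac{31}{15} \gamma_{45}
Answer: -\frac{21283}{5729} \gamma_{1} + \frac{72871}{11458} \gamma_{2} - \frac{9}{5729} \gamma_{3} + \frac{6725}{11458} \gamma_{4} + \frac{4087}{5729} \gamma_{5}


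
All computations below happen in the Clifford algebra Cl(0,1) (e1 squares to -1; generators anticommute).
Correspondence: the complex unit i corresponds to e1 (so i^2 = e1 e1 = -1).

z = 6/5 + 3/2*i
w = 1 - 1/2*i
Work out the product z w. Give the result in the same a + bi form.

In blades: z = 6/5 + 3/2*e1, w = 1 - 1/2*e1.
Distribute z over w term by term (generator squares from the signature, products reordered to ascending indices): (6/5)*w = 6/5 - 3/5*e1; (3/2*e1)*w = 3/4 + 3/2*e1.
Sum: 39/20 + 9/10*e1; translating back through the correspondence:
Answer: 39/20 + 9/10*i


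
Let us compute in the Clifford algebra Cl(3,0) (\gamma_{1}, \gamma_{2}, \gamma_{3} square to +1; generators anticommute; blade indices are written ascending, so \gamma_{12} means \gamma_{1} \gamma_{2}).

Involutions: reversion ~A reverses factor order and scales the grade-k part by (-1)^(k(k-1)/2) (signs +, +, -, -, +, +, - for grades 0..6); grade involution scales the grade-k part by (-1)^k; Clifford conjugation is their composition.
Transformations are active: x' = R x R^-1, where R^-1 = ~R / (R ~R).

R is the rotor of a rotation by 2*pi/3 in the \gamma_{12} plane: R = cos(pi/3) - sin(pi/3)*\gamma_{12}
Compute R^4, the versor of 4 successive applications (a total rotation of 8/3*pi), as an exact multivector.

Rotor phase runs at HALF the rotation angle; powers of one rotor simply add phase, so after 4 steps in \gamma_{12} the phase is 4*pi/3 = \frac{4 \pi}{3} and R^4 = cos(\frac{4 \pi}{3}) - sin(\frac{4 \pi}{3})*\gamma_{12}.
cos(\frac{4 \pi}{3}) = - \frac{1}{2} and sin(\frac{4 \pi}{3}) = - \frac{\sqrt{3}}{2}, so R^4 = -\frac{1}{2} + \frac{\sqrt{3}}{2} \gamma_{12}. The net rotation is 2/3*pi (after discarding 1 full turn, each of which contributes a factor -1 to the rotor); the rotor keeps the half-angle phase exactly.
Answer: -\frac{1}{2} + \frac{\sqrt{3}}{2} \gamma_{12}


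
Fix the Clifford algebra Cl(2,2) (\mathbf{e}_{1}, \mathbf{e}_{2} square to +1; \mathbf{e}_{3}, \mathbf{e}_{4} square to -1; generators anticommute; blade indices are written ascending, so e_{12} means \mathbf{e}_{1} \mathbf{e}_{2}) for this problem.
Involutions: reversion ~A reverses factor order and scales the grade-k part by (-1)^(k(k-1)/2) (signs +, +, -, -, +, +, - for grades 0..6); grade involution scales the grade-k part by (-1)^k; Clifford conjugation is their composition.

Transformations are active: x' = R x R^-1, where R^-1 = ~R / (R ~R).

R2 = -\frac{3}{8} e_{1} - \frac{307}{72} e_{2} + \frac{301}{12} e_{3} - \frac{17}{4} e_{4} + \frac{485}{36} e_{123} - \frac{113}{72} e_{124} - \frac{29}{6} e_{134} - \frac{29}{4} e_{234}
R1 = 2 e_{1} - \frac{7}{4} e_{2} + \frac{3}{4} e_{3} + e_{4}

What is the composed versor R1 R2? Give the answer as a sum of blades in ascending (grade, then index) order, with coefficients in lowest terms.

Distribute over the terms of R1 (each basis-blade product reordered to ascending indices, repeated generators contracted through their squares):
(2 e_{1}) R2 = -\frac{3}{4} - \frac{307}{36} e_{12} + \frac{301}{6} e_{13} - \frac{17}{2} e_{14} + \frac{485}{18} e_{23} - \frac{113}{36} e_{24} - \frac{29}{3} e_{34} - \frac{29}{2} e_{1234}
(-\frac{7}{4} e_{2}) R2 = \frac{2149}{288} - \frac{21}{32} e_{12} + \frac{3395}{144} e_{13} - \frac{791}{288} e_{14} - \frac{2107}{48} e_{23} + \frac{119}{16} e_{24} + \frac{203}{16} e_{34} - \frac{203}{24} e_{1234}
(\frac{3}{4} e_{3}) R2 = -\frac{301}{16} - \frac{485}{48} e_{12} + \frac{9}{32} e_{13} - \frac{29}{8} e_{14} + \frac{307}{96} e_{23} - \frac{87}{16} e_{24} - \frac{51}{16} e_{34} - \frac{113}{96} e_{1234}
(e_{4}) R2 = \frac{17}{4} + \frac{113}{72} e_{12} + \frac{29}{6} e_{13} + \frac{3}{8} e_{14} + \frac{29}{4} e_{23} + \frac{307}{72} e_{24} - \frac{301}{12} e_{34} - \frac{485}{36} e_{1234}
Summing the partial products and collecting blades:
Answer: -\frac{2261}{288} - \frac{567}{32} e_{12} + \frac{22711}{288} e_{13} - \frac{4175}{288} e_{14} - \frac{1873}{288} e_{23} + \frac{25}{8} e_{24} - \frac{101}{4} e_{34} - \frac{10831}{288} e_{1234}


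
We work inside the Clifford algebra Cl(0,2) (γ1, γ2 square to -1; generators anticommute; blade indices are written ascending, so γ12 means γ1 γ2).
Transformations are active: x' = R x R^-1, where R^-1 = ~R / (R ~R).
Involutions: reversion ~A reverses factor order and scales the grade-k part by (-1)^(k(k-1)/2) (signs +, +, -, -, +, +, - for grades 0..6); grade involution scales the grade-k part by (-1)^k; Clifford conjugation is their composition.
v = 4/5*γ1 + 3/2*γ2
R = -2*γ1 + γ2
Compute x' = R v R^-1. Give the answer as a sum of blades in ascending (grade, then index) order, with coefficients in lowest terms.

~R = -2*γ1 + γ2, and R ~R = -5, so R^-1 = ~R / (-5).
R v = 1/10 - 19/5*γ12
Answer: -18/25*γ1 - 77/50*γ2


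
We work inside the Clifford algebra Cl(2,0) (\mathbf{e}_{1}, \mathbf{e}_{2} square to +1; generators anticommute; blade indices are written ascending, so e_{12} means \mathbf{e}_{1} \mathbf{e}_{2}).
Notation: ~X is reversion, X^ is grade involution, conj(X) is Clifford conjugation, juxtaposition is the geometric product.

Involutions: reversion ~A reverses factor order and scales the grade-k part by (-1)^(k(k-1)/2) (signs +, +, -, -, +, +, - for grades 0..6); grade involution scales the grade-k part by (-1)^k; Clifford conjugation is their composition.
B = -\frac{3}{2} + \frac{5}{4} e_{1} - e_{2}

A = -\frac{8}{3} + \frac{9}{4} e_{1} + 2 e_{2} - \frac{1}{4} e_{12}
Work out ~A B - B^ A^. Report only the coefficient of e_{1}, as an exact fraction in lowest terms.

first term: \frac{77}{16} - \frac{167}{24} e_{1} - \frac{31}{48} e_{2} - \frac{41}{8} e_{12}
second term: \frac{77}{16} + \frac{167}{24} e_{1} + \frac{31}{48} e_{2} + \frac{41}{8} e_{12}
Answer: -\frac{167}{12}


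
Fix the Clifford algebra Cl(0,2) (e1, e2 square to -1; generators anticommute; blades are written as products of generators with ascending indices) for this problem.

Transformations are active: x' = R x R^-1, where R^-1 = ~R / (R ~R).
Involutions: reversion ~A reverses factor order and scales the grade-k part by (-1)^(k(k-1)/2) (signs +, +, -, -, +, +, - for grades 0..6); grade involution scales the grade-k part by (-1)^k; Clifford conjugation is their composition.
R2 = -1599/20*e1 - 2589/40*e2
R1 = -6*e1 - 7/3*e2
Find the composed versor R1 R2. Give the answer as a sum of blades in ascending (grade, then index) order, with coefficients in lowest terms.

Distribute over the terms of R1 (each basis-blade product reordered to ascending indices, repeated generators contracted through their squares):
(-6*e1) R2 = -4797/10 + 7767/20*e1 e2
(-7/3*e2) R2 = -6041/40 - 3731/20*e1 e2
Summing the partial products and collecting blades:
Answer: -25229/40 + 1009/5*e1 e2


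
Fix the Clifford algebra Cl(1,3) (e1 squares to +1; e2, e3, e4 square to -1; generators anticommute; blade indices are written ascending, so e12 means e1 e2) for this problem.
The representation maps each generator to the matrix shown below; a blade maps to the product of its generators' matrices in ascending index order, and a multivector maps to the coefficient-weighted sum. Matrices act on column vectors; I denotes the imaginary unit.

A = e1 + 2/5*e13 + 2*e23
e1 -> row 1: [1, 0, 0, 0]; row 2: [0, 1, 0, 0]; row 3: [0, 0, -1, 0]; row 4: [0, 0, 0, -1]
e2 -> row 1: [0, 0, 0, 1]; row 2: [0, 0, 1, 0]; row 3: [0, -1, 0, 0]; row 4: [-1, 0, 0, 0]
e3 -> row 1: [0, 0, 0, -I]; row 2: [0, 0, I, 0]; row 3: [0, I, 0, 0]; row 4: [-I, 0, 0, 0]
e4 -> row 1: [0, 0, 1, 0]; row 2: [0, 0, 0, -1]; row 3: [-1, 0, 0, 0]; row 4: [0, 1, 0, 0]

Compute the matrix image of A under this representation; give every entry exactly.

Bivector images (products of the table entries): rho(e13) = rho(e1)rho(e3) = row 1: [0, 0, 0, -I]; row 2: [0, 0, I, 0]; row 3: [0, -I, 0, 0]; row 4: [I, 0, 0, 0]; rho(e23) = rho(e2)rho(e3) = row 1: [-I, 0, 0, 0]; row 2: [0, I, 0, 0]; row 3: [0, 0, -I, 0]; row 4: [0, 0, 0, I].
M = (1)*rho(e1) + (2/5)*rho(e13) + (2)*rho(e23), summed entrywise:
Answer: row 1: [1 - 2*I, 0, 0, -2*I/5]; row 2: [0, 1 + 2*I, 2*I/5, 0]; row 3: [0, -2*I/5, -1 - 2*I, 0]; row 4: [2*I/5, 0, 0, -1 + 2*I]


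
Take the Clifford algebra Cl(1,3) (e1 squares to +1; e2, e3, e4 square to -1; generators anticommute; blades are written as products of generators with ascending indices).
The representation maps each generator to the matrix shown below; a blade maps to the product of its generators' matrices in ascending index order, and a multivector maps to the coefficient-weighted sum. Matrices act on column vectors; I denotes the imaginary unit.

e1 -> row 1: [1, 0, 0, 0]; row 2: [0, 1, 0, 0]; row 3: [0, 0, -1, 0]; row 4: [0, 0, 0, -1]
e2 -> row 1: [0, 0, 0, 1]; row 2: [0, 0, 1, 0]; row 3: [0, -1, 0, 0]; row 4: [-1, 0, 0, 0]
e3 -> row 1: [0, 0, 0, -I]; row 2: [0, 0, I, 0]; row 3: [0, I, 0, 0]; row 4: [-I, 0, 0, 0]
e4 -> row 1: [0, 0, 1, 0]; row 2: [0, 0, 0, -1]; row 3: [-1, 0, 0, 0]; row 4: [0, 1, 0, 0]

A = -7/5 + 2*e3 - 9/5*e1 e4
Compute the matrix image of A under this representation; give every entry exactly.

Bivector images (products of the table entries): rho(e1 e4) = rho(e1)rho(e4) = row 1: [0, 0, 1, 0]; row 2: [0, 0, 0, -1]; row 3: [1, 0, 0, 0]; row 4: [0, -1, 0, 0].
M = (-7/5)*1 + (2)*rho(e3) + (-9/5)*rho(e1 e4), summed entrywise (1 is the identity matrix):
Answer: row 1: [-7/5, 0, -9/5, -2*I]; row 2: [0, -7/5, 2*I, 9/5]; row 3: [-9/5, 2*I, -7/5, 0]; row 4: [-2*I, 9/5, 0, -7/5]


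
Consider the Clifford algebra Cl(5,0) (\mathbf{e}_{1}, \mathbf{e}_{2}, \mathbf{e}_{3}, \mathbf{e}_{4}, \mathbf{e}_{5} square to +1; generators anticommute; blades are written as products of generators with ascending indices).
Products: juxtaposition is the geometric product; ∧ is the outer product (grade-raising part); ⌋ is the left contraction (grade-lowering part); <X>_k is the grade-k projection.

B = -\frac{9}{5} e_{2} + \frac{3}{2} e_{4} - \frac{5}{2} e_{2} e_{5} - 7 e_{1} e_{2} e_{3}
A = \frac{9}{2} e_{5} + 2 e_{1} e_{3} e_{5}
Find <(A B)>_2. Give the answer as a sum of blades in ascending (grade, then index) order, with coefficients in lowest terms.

step 1: \frac{45}{4} e_{2} + \frac{221}{10} e_{2} e_{5} - \frac{27}{4} e_{4} e_{5} - 5 e_{1} e_{2} e_{3} + \frac{279}{10} e_{1} e_{2} e_{3} e_{5} - 3 e_{1} e_{3} e_{4} e_{5}
step 2: \frac{221}{10} e_{2} e_{5} - \frac{27}{4} e_{4} e_{5}
Answer: \frac{221}{10} e_{2} e_{5} - \frac{27}{4} e_{4} e_{5}


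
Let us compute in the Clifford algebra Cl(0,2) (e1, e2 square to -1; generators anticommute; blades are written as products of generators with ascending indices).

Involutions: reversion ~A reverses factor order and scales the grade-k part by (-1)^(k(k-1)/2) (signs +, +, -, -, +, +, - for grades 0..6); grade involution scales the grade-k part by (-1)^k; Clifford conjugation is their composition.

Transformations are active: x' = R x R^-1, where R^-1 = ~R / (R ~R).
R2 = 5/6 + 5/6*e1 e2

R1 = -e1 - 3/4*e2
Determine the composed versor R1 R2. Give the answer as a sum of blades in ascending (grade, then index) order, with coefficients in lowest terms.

Distribute over the terms of R1 (each basis-blade product reordered to ascending indices, repeated generators contracted through their squares):
(-e1) R2 = -5/6*e1 + 5/6*e2
(-3/4*e2) R2 = -5/8*e1 - 5/8*e2
Summing the partial products and collecting blades:
Answer: -35/24*e1 + 5/24*e2


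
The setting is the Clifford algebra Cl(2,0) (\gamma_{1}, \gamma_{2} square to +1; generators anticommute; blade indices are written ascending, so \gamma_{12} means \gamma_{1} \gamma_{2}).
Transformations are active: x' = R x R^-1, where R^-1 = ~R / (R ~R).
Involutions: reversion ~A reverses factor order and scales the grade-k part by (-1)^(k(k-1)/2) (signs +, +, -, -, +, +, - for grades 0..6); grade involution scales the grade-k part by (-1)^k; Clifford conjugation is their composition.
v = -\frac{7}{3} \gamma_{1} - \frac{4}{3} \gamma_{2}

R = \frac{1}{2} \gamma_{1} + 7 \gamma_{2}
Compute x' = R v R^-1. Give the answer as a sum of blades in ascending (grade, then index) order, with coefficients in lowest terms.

~R = \frac{1}{2} \gamma_{1} + 7 \gamma_{2}, and R ~R = \frac{197}{4}, so R^-1 = ~R / (\frac{197}{4}).
R v = -\frac{21}{2} + \frac{47}{3} \gamma_{12}
Answer: \frac{1253}{591} \gamma_{1} - \frac{976}{591} \gamma_{2}


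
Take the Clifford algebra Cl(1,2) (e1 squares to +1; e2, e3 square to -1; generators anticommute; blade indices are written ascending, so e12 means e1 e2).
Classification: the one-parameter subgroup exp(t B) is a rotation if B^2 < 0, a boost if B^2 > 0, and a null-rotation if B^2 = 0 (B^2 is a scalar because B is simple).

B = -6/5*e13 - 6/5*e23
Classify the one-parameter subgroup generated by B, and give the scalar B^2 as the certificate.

B^2 term by term: the squares give (-6/5)^2*(e13)^2 + (-6/5)^2*(e23)^2 = 36/25*(+1) + 36/25*(-1) = 0 (each basis 2-blade squares to minus the product of its generators' squares); cross terms between blades sharing an index anticommute and cancel. So B^2 = 0.
Answer: null-rotation, certificate B^2 = 0. Because 0 is invariant under every versor sandwich, the classification follows from its sign alone.


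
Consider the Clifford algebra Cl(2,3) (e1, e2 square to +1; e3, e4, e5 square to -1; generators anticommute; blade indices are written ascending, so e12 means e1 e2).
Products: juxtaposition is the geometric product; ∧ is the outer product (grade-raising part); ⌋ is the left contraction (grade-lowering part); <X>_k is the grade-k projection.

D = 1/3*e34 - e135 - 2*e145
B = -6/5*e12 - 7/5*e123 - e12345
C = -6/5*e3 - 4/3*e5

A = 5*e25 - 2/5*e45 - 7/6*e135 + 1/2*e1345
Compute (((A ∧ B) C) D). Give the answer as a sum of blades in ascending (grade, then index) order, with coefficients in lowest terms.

step 1: 12/25*e1245 + 14/25*e12345
step 2: 16/25*e124 + 56/75*e1234 + 84/125*e1245 - 72/125*e12345
step 3: -168/125*e2 - 56/225*e12 - 144/125*e23 + 72/125*e24 + 32/25*e25 + 16/75*e123 + 24/125*e125 - 84/125*e234 - 112/75*e235 + 56/75*e245 + 28/125*e1235 + 16/25*e2345
Answer: -168/125*e2 - 56/225*e12 - 144/125*e23 + 72/125*e24 + 32/25*e25 + 16/75*e123 + 24/125*e125 - 84/125*e234 - 112/75*e235 + 56/75*e245 + 28/125*e1235 + 16/25*e2345


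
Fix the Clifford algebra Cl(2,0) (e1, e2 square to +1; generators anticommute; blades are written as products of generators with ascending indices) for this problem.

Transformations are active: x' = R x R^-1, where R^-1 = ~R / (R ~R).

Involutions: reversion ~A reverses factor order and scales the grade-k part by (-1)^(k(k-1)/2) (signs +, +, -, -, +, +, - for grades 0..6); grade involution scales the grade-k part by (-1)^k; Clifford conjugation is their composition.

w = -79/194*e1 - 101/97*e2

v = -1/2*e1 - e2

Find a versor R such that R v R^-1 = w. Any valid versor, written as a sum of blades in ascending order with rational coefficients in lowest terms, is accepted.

Equal squares first: v^2 = w^2 = 5/4. Then v + w = -88/97*e1 - 198/97*e2 is a versor taking v to w, provided it is invertible.
Answer: -88/97*e1 - 198/97*e2


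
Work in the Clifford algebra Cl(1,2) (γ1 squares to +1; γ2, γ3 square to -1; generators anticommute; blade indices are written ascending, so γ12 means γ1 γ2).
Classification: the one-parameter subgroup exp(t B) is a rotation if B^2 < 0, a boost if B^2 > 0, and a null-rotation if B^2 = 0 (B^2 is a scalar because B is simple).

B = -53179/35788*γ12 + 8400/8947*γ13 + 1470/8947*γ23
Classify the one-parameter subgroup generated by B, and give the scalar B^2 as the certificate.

B^2 term by term: the squares give (-53179/35788)^2*(γ12)^2 + (8400/8947)^2*(γ13)^2 + (1470/8947)^2*(γ23)^2 = 2828006041/1280780944*(+1) + 70560000/80048809*(+1) + 2160900/80048809*(-1) = 49/16 (each basis 2-blade squares to minus the product of its generators' squares); cross terms between blades sharing an index anticommute and cancel. So B^2 = 49/16.
Answer: boost, certificate B^2 = 49/16. Why this suffices: the scalar 49/16 survives any versor conjugation, so its sign alone determines the class however B is presented.


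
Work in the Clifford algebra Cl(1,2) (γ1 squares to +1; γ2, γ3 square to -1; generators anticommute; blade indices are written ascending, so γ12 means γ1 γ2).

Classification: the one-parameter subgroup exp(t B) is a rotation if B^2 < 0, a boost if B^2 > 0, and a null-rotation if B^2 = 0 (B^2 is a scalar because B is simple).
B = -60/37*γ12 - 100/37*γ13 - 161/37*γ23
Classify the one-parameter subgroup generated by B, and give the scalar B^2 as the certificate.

B^2 term by term: the squares give (-60/37)^2*(γ12)^2 + (-100/37)^2*(γ13)^2 + (-161/37)^2*(γ23)^2 = 3600/1369*(+1) + 10000/1369*(+1) + 25921/1369*(-1) = -9 (each basis 2-blade squares to minus the product of its generators' squares); cross terms between blades sharing an index anticommute and cancel. So B^2 = -9.
Answer: rotation, certificate B^2 = -9. Why this suffices: the scalar -9 survives any versor conjugation, so its sign alone determines the class however B is presented.


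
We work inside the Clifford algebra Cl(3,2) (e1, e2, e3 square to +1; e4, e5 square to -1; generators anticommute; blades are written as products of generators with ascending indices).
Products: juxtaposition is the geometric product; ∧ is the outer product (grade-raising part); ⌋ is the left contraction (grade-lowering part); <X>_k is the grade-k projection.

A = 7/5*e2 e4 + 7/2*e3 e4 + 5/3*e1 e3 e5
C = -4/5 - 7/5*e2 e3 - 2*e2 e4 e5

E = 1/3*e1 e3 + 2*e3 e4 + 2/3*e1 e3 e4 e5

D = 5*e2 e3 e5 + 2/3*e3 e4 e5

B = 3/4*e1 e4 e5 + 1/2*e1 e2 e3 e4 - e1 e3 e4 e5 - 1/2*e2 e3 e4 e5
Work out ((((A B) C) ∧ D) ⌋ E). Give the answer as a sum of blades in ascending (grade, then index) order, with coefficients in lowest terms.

step 1: 5/3*e4 + 7/4*e1 e2 - 7/10*e1 e3 - 7/2*e1 e5 - 7/4*e2 e5 + 5/4*e3 e4 + 7/10*e3 e5 + 5/6*e1 e2 e4 - 21/20*e1 e2 e5 - 21/8*e1 e3 e5 + 5/6*e2 e4 e5 - 7/5*e1 e2 e3 e5
step 2: 5/3 - 29/6*e4 - 119/50*e1 e2 - 189/100*e1 e3 - 21/10*e1 e4 - 62/75*e1 e5 + 7/4*e2 e4 - 143/150*e2 e5 - e3 e4 + 189/100*e3 e5 - 23/3*e1 e2 e4 - 567/200*e1 e2 e5 + 49/30*e1 e3 e4 + 357/100*e1 e3 e5 - 7/2*e1 e4 e5 - 56/15*e2 e3 e4 + 5/2*e2 e3 e5 - 2/3*e2 e4 e5 - 7/6*e3 e4 e5 + 21/4*e1 e2 e3 e4 + 301/50*e1 e2 e3 e5 - 7/5*e1 e2 e3 e4 e5
step 3: 25/3*e2 e3 e5 + 10/9*e3 e4 e5 - 145/6*e2 e3 e4 e5 - 1813/150*e1 e2 e3 e4 e5
step 4: 20/27*e1
Answer: 20/27*e1


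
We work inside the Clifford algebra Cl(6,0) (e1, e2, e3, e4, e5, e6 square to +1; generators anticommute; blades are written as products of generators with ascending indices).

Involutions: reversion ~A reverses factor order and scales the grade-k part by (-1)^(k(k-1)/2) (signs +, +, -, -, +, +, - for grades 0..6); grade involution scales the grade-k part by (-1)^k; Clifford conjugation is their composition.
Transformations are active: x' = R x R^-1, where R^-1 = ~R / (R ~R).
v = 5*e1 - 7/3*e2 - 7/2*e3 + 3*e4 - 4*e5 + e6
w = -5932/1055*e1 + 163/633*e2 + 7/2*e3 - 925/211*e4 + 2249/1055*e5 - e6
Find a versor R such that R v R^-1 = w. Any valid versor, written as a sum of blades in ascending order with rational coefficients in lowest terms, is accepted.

A norm check does it: q(v) = q(w) = 2473/36, hence R = v + w = -657/1055*e1 - 438/211*e2 - 292/211*e4 - 1971/1055*e5 realises the map — parallel part kept, (v - w)/2 negated, v carried to w.
Answer: -657/1055*e1 - 438/211*e2 - 292/211*e4 - 1971/1055*e5


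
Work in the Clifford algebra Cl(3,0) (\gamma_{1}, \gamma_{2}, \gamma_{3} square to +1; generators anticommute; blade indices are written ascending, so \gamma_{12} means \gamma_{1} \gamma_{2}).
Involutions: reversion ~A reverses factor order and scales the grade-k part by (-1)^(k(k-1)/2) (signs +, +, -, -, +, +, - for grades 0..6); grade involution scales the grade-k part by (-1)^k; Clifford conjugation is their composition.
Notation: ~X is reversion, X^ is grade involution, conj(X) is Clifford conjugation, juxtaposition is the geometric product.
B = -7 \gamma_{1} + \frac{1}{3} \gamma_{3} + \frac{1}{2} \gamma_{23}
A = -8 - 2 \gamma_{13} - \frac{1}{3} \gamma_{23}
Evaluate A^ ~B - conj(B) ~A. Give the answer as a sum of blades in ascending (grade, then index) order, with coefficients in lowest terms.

first term: -\frac{1}{6} + \frac{166}{3} \gamma_{1} - \frac{1}{9} \gamma_{2} - \frac{50}{3} \gamma_{3} - \gamma_{12} + 4 \gamma_{23} + \frac{7}{3} \gamma_{123}
second term: \frac{1}{6} - \frac{166}{3} \gamma_{1} + \frac{1}{9} \gamma_{2} + \frac{50}{3} \gamma_{3} - \gamma_{12} + 4 \gamma_{23} + \frac{7}{3} \gamma_{123}
Answer: -\frac{1}{3} + \frac{332}{3} \gamma_{1} - \frac{2}{9} \gamma_{2} - \frac{100}{3} \gamma_{3}


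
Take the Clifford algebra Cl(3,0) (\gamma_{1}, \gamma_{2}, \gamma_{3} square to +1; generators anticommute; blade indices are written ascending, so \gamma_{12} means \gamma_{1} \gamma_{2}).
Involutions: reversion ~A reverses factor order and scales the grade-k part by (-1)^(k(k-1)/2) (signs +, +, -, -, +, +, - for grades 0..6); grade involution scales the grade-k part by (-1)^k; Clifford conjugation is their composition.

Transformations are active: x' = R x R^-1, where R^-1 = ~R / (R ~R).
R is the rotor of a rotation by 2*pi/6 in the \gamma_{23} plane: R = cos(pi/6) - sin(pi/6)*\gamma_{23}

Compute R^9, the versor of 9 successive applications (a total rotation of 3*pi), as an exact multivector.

Half-angle bookkeeping: 9 applications in \gamma_{23} add up to rotor phase 9*pi/6 = \frac{3 \pi}{2}, so R^9 = cos(\frac{3 \pi}{2}) - sin(\frac{3 \pi}{2})*\gamma_{23}.
cos(\frac{3 \pi}{2}) = 0 and sin(\frac{3 \pi}{2}) = -1, so R^9 = \gamma_{23}. The net rotation is 1*pi (after discarding 1 full turn, each of which contributes a factor -1 to the rotor); the rotor keeps the half-angle phase exactly.
Answer: \gamma_{23}


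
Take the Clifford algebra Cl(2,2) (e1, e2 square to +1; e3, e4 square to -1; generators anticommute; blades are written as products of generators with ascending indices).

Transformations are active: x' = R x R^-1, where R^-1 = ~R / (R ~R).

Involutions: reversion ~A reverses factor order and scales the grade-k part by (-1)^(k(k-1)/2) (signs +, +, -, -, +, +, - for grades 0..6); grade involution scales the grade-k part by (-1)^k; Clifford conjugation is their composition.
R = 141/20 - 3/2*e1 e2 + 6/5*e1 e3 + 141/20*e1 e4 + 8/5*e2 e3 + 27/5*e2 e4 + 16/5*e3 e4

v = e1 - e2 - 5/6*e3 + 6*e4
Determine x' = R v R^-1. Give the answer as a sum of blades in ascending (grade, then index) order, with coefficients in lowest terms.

~R = 141/20 + 3/2*e1 e2 - 6/5*e1 e3 - 141/20*e1 e4 - 8/5*e2 e3 - 27/5*e2 e4 - 16/5*e3 e4, and R ~R = -2067/100, so R^-1 = ~R / (-2067/100).
R v = -131/4*e1 - 2197/60*e2 - 987/40*e3 + 2279/60*e4 + 81/20*e1 e2 e3 + 69/20*e1 e2 e4 + 651/40*e1 e3 e4 + 109/10*e2 e3 e4
Answer: 487/26*e1 + 13628/689*e2 + 463/318*e3 - 38353/1378*e4


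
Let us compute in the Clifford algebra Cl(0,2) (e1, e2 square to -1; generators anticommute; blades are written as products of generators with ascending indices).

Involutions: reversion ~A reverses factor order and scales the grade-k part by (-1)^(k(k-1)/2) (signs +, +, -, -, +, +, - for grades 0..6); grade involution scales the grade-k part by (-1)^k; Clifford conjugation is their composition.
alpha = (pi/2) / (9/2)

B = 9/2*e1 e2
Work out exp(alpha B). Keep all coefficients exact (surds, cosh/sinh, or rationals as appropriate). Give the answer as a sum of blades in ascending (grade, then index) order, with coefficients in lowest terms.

B^2 = (9/2)^2*(e1 e2)^2 = 81/4*(-1) = -81/4 (a basis 2-blade squares to minus the product of its generators' squares).
B^2 = -81/4 — circular case — the even/odd split gives cos and sin: l = 9/2, alpha*l = pi/2, so exp(alpha B) = cos(pi/2) + (sin(pi/2)/(9/2))*B = 0 + (2/9)*B.
Answer: e1 e2


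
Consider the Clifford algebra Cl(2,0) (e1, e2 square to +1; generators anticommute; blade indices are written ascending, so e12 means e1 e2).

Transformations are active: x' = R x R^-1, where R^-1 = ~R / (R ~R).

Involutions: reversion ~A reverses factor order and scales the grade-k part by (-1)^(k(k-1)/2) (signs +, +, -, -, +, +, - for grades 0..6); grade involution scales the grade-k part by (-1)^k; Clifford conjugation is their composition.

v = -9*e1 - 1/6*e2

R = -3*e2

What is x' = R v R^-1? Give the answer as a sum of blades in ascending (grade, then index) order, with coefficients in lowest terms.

~R = -3*e2, and R ~R = 9, so R^-1 = ~R / (9).
R v = 1/2 - 27*e12
Answer: 9*e1 - 1/6*e2


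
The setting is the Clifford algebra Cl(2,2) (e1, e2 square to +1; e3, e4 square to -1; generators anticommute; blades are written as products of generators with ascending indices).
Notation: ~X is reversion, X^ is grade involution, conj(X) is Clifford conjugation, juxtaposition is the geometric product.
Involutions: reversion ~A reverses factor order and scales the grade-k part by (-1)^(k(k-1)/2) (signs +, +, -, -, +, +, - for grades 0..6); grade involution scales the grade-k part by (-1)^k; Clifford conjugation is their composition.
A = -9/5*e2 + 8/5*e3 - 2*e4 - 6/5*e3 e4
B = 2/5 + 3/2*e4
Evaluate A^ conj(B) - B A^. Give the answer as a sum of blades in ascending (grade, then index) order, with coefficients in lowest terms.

first term: 3 + 18/25*e2 - 61/25*e3 + 4/5*e4 - 27/10*e2 e4 + 48/25*e3 e4
second term: -3 + 18/25*e2 - 61/25*e3 + 4/5*e4 - 27/10*e2 e4 + 48/25*e3 e4
Answer: 6


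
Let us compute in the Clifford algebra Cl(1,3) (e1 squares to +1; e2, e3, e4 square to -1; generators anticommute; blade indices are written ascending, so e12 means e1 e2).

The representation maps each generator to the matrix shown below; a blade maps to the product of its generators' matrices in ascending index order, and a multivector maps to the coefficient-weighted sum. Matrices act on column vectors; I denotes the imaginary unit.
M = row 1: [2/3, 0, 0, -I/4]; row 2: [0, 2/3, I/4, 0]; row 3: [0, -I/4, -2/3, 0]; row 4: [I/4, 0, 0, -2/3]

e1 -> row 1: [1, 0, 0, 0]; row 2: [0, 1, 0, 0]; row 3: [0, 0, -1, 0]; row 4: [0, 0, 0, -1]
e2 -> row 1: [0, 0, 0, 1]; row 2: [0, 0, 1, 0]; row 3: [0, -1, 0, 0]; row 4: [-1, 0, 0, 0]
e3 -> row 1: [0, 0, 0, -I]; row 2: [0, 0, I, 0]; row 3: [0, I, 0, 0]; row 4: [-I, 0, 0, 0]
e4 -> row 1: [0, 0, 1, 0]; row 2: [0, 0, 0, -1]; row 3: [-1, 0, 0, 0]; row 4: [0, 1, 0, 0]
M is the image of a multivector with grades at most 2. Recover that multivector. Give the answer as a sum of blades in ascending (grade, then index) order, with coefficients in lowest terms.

Method: the blade images are trace-orthogonal — tr(rho(e_A) rho(e_B)^-1) = 4 if A = B and 0 otherwise — and rho(e_A)^-1 = (e_A)^2 * rho(e_A) with (e_A)^2 = +1 or -1, so the coefficient of e_A in the preimage is (e_A)^2 * tr(M rho(e_A))/4.
Nonzero projections over blades of grade <= 2: e1: (e1)^2 = +1, tr(M rho(e1)) = 8/3, coefficient 2/3; e13: (e13)^2 = +1, tr(M rho(e13)) = 1, coefficient 1/4. Every other blade of grade <= 2 projects to 0.
Answer: 2/3*e1 + 1/4*e13


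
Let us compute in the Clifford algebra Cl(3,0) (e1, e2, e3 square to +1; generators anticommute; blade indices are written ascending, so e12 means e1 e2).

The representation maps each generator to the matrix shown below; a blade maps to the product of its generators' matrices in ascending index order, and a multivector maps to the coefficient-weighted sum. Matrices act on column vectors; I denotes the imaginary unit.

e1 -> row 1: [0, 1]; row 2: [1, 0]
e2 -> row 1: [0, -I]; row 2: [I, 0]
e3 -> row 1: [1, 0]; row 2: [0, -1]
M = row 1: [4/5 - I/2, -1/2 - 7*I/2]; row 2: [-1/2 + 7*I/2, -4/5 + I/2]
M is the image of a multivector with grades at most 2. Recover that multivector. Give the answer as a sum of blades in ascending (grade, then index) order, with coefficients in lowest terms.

Method: 1, rho(e1), rho(e2), rho(e3) form a trace-orthogonal basis of the 2x2 complex matrices (tr(X Y) = 2 if X = Y, else 0), so M = m0*1 + m1*rho(e1) + m2*rho(e2) + m3*rho(e3) with m0 = tr(M)/2 = 0, m1 = tr(M rho(e1))/2 = -1/2, m2 = tr(M rho(e2))/2 = 7/2, m3 = tr(M rho(e3))/2 = 4/5 - I/2.
Multiplying table entries, the bivector images are rho(e12) = I*rho(e3), rho(e13) = -I*rho(e2), rho(e23) = I*rho(e1); with real blade coefficients the real parts of m0..m3 are the coefficients of 1, e1, e2, e3 and the imaginary parts give the bivectors (e23: Im m1, e13: -Im m2, e12: Im m3).
Answer: -1/2*e1 + 7/2*e2 + 4/5*e3 - 1/2*e12


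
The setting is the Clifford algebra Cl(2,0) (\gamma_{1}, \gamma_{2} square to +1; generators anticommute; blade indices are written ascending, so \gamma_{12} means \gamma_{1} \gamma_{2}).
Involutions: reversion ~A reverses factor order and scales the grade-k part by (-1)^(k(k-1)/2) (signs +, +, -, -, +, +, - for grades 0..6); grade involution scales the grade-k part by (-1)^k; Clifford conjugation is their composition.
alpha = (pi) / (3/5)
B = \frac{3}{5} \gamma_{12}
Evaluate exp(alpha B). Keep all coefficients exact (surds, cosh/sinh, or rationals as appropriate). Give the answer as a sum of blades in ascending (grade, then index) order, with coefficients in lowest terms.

B^2 = (\frac{3}{5})^2*(\gamma_{12})^2 = \frac{9}{25}*(-1) = -\frac{9}{25} (a basis 2-blade squares to minus the product of its generators' squares).
B^2 = -\frac{9}{25} — circular case — the even/odd split gives cos and sin: l = \frac{3}{5}, alpha*l = \pi, so exp(alpha B) = cos(\pi) + (sin(\pi)/(\frac{3}{5}))*B = -1 + (0)*B.
Answer: -1


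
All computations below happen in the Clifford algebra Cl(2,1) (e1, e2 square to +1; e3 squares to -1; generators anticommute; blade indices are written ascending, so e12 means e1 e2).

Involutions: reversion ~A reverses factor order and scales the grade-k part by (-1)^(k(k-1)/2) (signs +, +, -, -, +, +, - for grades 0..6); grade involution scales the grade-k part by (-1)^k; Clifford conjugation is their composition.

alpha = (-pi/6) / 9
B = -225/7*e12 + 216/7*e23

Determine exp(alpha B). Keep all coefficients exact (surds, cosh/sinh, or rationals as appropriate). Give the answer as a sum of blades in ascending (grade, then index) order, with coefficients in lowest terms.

B^2 term by term: the squares give (-225/7)^2*(e12)^2 + (216/7)^2*(e23)^2 = 50625/49*(-1) + 46656/49*(+1) = -81 (each basis 2-blade squares to minus the product of its generators' squares); cross terms between blades sharing an index anticommute and cancel. So B^2 = -81.
B^2 = -81 — since the square is negative, the closed form is circular: l = 9, alpha*l = -pi/6, so exp(alpha B) = cos(-pi/6) + (sin(-pi/6)/9)*B = sqrt(3)/2 + (-1/18)*B.
Answer: sqrt(3)/2 + 25/14*e12 - 12/7*e23


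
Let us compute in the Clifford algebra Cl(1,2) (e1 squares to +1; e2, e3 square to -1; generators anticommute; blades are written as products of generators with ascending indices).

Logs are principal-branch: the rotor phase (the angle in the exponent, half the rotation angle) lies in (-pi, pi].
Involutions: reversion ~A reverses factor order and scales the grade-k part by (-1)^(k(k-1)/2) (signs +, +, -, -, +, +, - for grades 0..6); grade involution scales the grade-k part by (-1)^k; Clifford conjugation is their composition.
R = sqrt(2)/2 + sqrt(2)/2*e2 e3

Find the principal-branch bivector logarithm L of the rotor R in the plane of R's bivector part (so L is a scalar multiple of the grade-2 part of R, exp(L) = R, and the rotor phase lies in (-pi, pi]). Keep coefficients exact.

The scalar part of R is sqrt(2)/2, so the principal-branch rotor phase is pinned; divide the bivector part by its sine to get the unit plane — L is the phase times that plane.
Concretely: cos(phase) = sqrt(2)/2 gives phase = ±pi/4, and since phase/sin(phase) is even the sign is immaterial: L = (phase/sin(phase)) * <R>_2 = (sqrt(2)*pi/4) * <R>_2.
Answer: pi/4*e2 e3


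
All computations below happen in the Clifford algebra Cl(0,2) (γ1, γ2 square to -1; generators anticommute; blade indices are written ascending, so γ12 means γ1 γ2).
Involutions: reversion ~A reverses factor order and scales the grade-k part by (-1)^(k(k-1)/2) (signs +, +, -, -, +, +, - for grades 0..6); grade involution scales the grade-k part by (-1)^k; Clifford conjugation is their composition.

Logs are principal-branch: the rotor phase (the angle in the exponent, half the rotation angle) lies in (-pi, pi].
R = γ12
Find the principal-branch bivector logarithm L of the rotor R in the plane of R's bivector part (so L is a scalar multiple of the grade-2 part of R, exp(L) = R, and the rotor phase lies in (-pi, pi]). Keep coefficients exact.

The scalar part of R is 0, and that scalar determines the rotor phase on the principal branch; recovering the unit plane as bivector-part over sine of the phase gives L = phase * plane.
Concretely: cos(phase) = 0 gives phase = ±pi/2, and since phase/sin(phase) is even the sign is immaterial: L = (phase/sin(phase)) * <R>_2 = (pi/2) * <R>_2.
Answer: pi/2*γ12


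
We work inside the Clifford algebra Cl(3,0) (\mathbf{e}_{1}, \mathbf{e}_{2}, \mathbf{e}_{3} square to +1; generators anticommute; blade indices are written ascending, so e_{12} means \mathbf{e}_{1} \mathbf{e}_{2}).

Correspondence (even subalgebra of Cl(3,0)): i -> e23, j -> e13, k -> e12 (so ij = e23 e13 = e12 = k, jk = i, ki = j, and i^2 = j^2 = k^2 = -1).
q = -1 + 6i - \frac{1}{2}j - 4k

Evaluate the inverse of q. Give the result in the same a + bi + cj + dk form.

In blades: q = -1 - 4 e_{12} - \frac{1}{2} e_{13} + 6 e_{23}.
With qbar = -1 + 4 e_{12} + \frac{1}{2} e_{13} - 6 e_{23} (scalar fixed, mapped units negated), q qbar = \frac{213}{4} (the sum of squared coefficients), so q^-1 = qbar / (\frac{213}{4}) = -\frac{4}{213} + \frac{16}{213} e_{12} + \frac{2}{213} e_{13} - \frac{8}{71} e_{23}; translating back:
Answer: -\frac{4}{213} - \frac{8}{71}i + \frac{2}{213}j + \frac{16}{213}k


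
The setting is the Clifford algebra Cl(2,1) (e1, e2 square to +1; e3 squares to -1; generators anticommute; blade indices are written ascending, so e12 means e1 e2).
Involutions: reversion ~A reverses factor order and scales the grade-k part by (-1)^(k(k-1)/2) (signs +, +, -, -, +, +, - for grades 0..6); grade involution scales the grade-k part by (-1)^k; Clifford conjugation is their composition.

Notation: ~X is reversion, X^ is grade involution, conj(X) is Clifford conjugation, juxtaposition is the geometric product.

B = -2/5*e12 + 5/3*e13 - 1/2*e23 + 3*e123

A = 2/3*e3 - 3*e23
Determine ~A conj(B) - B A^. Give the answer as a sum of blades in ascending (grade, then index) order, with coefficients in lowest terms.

first term: 3/2 + 71/9*e1 + 1/3*e2 + 3*e12 - 6/5*e13 + 4/15*e123
second term: 3/2 - 71/9*e1 - 1/3*e2 - 3*e12 + 6/5*e13 + 4/15*e123
Answer: 142/9*e1 + 2/3*e2 + 6*e12 - 12/5*e13


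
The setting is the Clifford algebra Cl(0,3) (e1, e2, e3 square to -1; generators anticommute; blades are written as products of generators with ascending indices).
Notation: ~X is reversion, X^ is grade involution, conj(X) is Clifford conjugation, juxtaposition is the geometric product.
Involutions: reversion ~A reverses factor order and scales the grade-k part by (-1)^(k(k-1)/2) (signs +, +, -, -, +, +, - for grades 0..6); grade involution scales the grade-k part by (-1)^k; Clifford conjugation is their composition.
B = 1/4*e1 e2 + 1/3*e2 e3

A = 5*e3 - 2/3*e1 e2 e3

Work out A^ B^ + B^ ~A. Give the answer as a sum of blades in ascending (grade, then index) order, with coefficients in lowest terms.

first term: -2/9*e1 - 5/3*e2 - 1/6*e3 - 5/4*e1 e2 e3
second term: -2/9*e1 - 5/3*e2 - 1/6*e3 + 5/4*e1 e2 e3
Answer: -4/9*e1 - 10/3*e2 - 1/3*e3


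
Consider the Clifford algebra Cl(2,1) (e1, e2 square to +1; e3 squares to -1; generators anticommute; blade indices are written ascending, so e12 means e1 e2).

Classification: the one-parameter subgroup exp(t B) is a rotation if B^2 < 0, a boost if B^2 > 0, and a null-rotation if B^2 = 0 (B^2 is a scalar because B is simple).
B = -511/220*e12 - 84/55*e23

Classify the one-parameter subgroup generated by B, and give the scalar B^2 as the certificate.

B^2 term by term: the squares give (-511/220)^2*(e12)^2 + (-84/55)^2*(e23)^2 = 261121/48400*(-1) + 7056/3025*(+1) = -49/16 (each basis 2-blade squares to minus the product of its generators' squares); cross terms between blades sharing an index anticommute and cancel. So B^2 = -49/16.
Answer: rotation, certificate B^2 = -49/16. B^2 = -49/16 is basis-independent, so its sign is the whole story.


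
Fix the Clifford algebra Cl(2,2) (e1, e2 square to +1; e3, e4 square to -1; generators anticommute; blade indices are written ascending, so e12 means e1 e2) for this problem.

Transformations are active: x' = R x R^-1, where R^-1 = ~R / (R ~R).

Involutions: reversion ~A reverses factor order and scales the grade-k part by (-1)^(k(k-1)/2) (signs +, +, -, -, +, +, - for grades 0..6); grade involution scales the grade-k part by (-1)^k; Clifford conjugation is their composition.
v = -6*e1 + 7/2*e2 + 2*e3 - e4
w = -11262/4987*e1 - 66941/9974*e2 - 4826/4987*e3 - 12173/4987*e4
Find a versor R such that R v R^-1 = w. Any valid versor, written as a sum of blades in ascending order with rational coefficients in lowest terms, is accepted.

Why this works: both vectors square to 173/4, so q(v) = q(w) and R = v + w = -41184/4987*e1 - 16016/4987*e2 + 5148/4987*e3 - 17160/4987*e4 carries v to w — its own direction survives, the complement (v - w)/2 flips.
Answer: -41184/4987*e1 - 16016/4987*e2 + 5148/4987*e3 - 17160/4987*e4
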